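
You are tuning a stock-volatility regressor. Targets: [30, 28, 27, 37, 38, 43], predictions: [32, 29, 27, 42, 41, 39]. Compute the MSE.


Squared errors: (30-32)²=4, (28-29)²=1, (27-27)²=0, (37-42)²=25, (38-41)²=9, (43-39)²=16
Sum = 55
MSE = 55/6 = 55/6

55/6


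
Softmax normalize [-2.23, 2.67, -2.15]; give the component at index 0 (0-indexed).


Exponentials: e^-2.23=0.1075, e^2.67=14.44, e^-2.15=0.1165
Sum = 14.664
Softmax = [0.0073, 0.9847, 0.0079]
p[0] = 0.1075/14.664 = 0.0073

0.0073


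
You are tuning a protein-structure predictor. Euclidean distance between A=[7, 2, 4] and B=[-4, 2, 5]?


d = √((7+ 4)² + (2-2)² + (4-5)²)
  = √(121 + 0 + 1)
  = √122 = 11.0454

11.0454


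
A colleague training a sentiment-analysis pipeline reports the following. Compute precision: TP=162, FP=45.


Precision = TP/(TP+FP)
= 162/(162+45)
= 162/207 = 78.26%

78.26%


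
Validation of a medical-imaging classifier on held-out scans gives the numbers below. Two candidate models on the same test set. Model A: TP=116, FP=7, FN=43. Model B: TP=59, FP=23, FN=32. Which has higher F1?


Model A: P=116/123=0.9431, R=116/159=0.7296, F1=2PR/(P+R)=2TP/(2TP+FP+FN)=232/282=0.8227
Model B: P=59/82=0.7195, R=59/91=0.6484, F1=2PR/(P+R)=2TP/(2TP+FP+FN)=118/173=0.6821
0.8227 > 0.6821 → Model A

Model A


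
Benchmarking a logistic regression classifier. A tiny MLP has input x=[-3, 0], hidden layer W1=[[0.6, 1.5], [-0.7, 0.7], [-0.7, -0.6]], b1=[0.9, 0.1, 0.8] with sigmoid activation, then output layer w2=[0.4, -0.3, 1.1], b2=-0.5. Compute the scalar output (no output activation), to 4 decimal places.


z1[0] = (0.6)·(-3) + (1.5)·(0) + 0.9 = -0.9
z1[1] = (-0.7)·(-3) + (0.7)·(0) + 0.1 = 2.2
z1[2] = (-0.7)·(-3) + (-0.6)·(0) + 0.8 = 2.9
h = sigmoid(z1) = [0.2891, 0.9002, 0.9478]
output = (0.4)·(0.2891) + (-0.3)·(0.9002) + (1.1)·(0.9478) - 0.5 = 0.3882

0.3882


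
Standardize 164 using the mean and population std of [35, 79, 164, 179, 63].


μ = 104, σ = 57.0824
z = (164 - 104)/57.0824 = 1.0511

1.0511


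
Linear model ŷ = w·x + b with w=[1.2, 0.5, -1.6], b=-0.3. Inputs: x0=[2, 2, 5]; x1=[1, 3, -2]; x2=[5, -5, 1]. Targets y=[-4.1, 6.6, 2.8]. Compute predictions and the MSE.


ŷ0 = (1.2)·(2) + (0.5)·(2) + (-1.6)·(5) - 0.3 = -4.9
ŷ1 = (1.2)·(1) + (0.5)·(3) + (-1.6)·(-2) - 0.3 = 5.6
ŷ2 = (1.2)·(5) + (0.5)·(-5) + (-1.6)·(1) - 0.3 = 1.6
errors² = [0.64, 1.0, 1.44]
MSE = 3.0800/3 = 1.0267

1.0267


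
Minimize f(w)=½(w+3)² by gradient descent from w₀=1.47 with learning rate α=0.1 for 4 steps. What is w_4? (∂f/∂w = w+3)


step 1: grad = 1.47+3 = 4.47; w = 1.47 - 0.1·(4.47) = 1.023
step 2: grad = 1.023+3 = 4.023; w = 1.023 - 0.1·(4.023) = 0.6207
step 3: grad = 0.6207+3 = 3.6207; w = 0.6207 - 0.1·(3.6207) = 0.25863
step 4: grad = 0.25863+3 = 3.25863; w = 0.25863 - 0.1·(3.25863) = -0.067233

-0.067233


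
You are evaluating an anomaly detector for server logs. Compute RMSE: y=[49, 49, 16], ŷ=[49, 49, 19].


MSE = 9/3 = 3
RMSE = √(9/3) = 1.7321

1.7321


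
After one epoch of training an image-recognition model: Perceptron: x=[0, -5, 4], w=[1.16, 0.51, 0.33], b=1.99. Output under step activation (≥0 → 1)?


z = (0)·(1.16) + (-5)·(0.51) + (4)·(0.33) + 1.99
  = 0.76
step(z) = 1 (z≥0)

1


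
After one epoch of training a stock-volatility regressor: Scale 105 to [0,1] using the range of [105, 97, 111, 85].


min=85, max=111
(105-85)/(111-85) = 20/26 = 0.7692

0.7692


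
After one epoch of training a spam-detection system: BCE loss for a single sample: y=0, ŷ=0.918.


BCE = -[y·ln(p) + (1-y)·ln(1-p)]
= -0 - 1·ln(1-0.918)
= -ln(0.082) = 2.501

2.501


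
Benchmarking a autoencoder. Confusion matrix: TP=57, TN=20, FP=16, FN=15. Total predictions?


Total = TP + TN + FP + FN
= 57 + 20 + 16 + 15
= 108
(Predicted positive: 73, predicted negative: 35)

108


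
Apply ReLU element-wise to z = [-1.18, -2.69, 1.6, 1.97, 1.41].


ReLU(-1.18) = max(0, -1.18) = 0.0
ReLU(-2.69) = max(0, -2.69) = 0.0
ReLU(1.6) = max(0, 1.6) = 1.6
ReLU(1.97) = max(0, 1.97) = 1.97
ReLU(1.41) = max(0, 1.41) = 1.41
result = [0.0, 0.0, 1.6, 1.97, 1.41]

[0.0, 0.0, 1.6, 1.97, 1.41]


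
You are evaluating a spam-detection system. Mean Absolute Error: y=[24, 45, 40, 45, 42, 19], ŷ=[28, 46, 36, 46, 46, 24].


Absolute errors: |24-28|=4, |45-46|=1, |40-36|=4, |45-46|=1, |42-46|=4, |19-24|=5
Sum = 19
MAE = 19/6 = 19/6

19/6


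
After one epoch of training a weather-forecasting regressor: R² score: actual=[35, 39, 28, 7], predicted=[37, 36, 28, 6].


ȳ = 27.25
SS_res = Σ(y-ŷ)² = 14
SS_tot = Σ(y-ȳ)² = 608.75
R² = 1 - SS_res/SS_tot = 1 - 0.023 = 0.977

0.977


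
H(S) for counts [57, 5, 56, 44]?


Probabilities: [57/162, 5/162, 56/162, 44/162] ≈ [0.3519, 0.0309, 0.3457, 0.2716]
H = -((57/162)·log₂(57/162) + (5/162)·log₂(5/162) + (56/162)·log₂(56/162) + (44/162)·log₂(44/162))
  = 1.7256 bits

1.7256 bits


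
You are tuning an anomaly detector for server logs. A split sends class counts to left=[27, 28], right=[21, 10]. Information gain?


Parent = [48, 38], H_parent = 0.9902
H_left = 0.9998 (n=55), H_right = 0.9072 (n=31)
H_children = (55/86)·0.9998 + (31/86)·0.9072 = 0.9664
IG = 0.9902 - 0.9664 = 0.0238

0.0238


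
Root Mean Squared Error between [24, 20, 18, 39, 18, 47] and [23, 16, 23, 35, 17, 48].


MSE = 60/6 = 10
RMSE = √(60/6) = 3.1623

3.1623


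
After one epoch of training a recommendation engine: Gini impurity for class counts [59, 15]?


Probabilities: [59/74, 15/74] ≈ [0.7973, 0.2027]
Σpᵢ² = (3481 + 225)/74² = 3706/5476
Gini = 1 - Σpᵢ² = 1 - 3706/5476 = 0.3232

0.3232


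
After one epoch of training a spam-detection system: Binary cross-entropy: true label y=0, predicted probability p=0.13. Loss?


BCE = -[y·ln(p) + (1-y)·ln(1-p)]
= -0 - 1·ln(1-0.13)
= -ln(0.87) = 0.1393

0.1393


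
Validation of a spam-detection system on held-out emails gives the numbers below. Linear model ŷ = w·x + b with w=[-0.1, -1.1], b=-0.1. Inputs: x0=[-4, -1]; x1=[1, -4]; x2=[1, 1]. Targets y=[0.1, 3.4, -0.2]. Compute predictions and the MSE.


ŷ0 = (-0.1)·(-4) + (-1.1)·(-1) - 0.1 = 1.4
ŷ1 = (-0.1)·(1) + (-1.1)·(-4) - 0.1 = 4.2
ŷ2 = (-0.1)·(1) + (-1.1)·(1) - 0.1 = -1.3
errors² = [1.69, 0.64, 1.21]
MSE = 3.5400/3 = 1.18

1.18


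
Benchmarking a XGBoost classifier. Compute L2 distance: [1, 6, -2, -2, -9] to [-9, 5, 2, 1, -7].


d = √((1+ 9)² + (6-5)² + (-2-2)² + (-2-1)² + (-9+ 7)²)
  = √(100 + 1 + 16 + 9 + 4)
  = √130 = 11.4018

11.4018


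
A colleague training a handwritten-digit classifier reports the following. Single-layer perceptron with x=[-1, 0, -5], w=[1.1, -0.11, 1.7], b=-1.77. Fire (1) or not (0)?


z = (-1)·(1.1) + (0)·(-0.11) + (-5)·(1.7) - 1.77
  = -11.37
step(z) = 0 (z<0)

0


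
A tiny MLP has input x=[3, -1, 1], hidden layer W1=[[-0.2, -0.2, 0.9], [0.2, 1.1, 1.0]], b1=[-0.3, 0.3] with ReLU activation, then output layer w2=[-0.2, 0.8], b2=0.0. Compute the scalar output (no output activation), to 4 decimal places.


z1[0] = (-0.2)·(3) + (-0.2)·(-1) + (0.9)·(1) - 0.3 = 0.2
z1[1] = (0.2)·(3) + (1.1)·(-1) + (1.0)·(1) + 0.3 = 0.8
h = ReLU(z1) = [0.2, 0.8]
output = (-0.2)·(0.2) + (0.8)·(0.8) + 0.0 = 0.6

0.6


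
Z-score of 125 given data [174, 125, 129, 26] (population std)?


μ = 113.5, σ = 54.0578
z = (125 - 113.5)/54.0578 = 0.2127

0.2127


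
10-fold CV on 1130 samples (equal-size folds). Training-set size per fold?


Fold size = 1130/10 = 113
Training per fold = 1130 - 113 = 1017

1017


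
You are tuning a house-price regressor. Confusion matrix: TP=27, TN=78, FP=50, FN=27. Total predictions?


Total = TP + TN + FP + FN
= 27 + 78 + 50 + 27
= 182
(Predicted positive: 77, predicted negative: 105)

182


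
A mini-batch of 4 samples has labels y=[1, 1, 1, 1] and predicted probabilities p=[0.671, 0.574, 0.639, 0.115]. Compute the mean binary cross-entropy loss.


L[0] = -ln(0.671) = 0.399
L[1] = -ln(0.574) = 0.5551
L[2] = -ln(0.639) = 0.4479
L[3] = -ln(0.115) = 2.1628
mean = (0.399 + 0.5551 + 0.4479 + 2.1628)/4 = 0.8912

0.8912


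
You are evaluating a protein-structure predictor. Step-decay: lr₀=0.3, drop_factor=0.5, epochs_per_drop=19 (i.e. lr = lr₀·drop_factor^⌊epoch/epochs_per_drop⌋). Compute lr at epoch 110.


n_drops = ⌊110/19⌋ = 5
lr = 0.3·0.5^5 = 0.3·0.03125 = 0.009375

0.009375


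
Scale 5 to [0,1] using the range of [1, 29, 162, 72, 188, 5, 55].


min=1, max=188
(5-1)/(188-1) = 4/187 = 0.0214

0.0214


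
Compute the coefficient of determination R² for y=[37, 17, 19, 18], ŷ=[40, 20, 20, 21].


ȳ = 22.75
SS_res = Σ(y-ŷ)² = 28
SS_tot = Σ(y-ȳ)² = 272.75
R² = 1 - SS_res/SS_tot = 1 - 0.1027 = 0.8973

0.8973


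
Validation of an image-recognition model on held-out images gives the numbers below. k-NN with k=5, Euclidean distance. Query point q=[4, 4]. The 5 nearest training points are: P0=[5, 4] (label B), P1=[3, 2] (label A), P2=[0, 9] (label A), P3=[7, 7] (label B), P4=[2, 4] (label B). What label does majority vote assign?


d(q,P0) = 1.0  (label B)
d(q,P1) = 2.2361  (label A)
d(q,P2) = 6.4031  (label A)
d(q,P3) = 4.2426  (label B)
d(q,P4) = 2.0  (label B)
Votes: A=2, B=3
Majority → B

B


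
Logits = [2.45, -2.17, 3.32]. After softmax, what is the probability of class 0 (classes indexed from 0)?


Exponentials: e^2.45=11.5883, e^-2.17=0.1142, e^3.32=27.6604
Sum = 39.3629
Softmax = [0.2944, 0.0029, 0.7027]
p[0] = 11.5883/39.3629 = 0.2944

0.2944


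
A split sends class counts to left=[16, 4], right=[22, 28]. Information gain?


Parent = [38, 32], H_parent = 0.9947
H_left = 0.7219 (n=20), H_right = 0.9896 (n=50)
H_children = (20/70)·0.7219 + (50/70)·0.9896 = 0.9131
IG = 0.9947 - 0.9131 = 0.0816

0.0816


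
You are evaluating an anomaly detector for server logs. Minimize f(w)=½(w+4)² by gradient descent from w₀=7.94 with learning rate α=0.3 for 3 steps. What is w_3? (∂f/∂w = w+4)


step 1: grad = 7.94+4 = 11.94; w = 7.94 - 0.3·(11.94) = 4.358
step 2: grad = 4.358+4 = 8.358; w = 4.358 - 0.3·(8.358) = 1.8506
step 3: grad = 1.8506+4 = 5.8506; w = 1.8506 - 0.3·(5.8506) = 0.09542

0.09542


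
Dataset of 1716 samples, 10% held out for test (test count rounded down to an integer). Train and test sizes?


Test = ⌊1716·10/100⌋ = 171
Train = 1716 - 171 = 1545

Train: 1545, Test: 171


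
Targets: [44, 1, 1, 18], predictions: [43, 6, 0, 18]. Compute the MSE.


Squared errors: (44-43)²=1, (1-6)²=25, (1-0)²=1, (18-18)²=0
Sum = 27
MSE = 27/4 = 27/4

27/4


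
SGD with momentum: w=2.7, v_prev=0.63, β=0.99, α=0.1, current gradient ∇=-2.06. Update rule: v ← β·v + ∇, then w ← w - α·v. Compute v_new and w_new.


v_new = 0.99·0.63 - 2.06 = 0.6237 - 2.06 = -1.4363
w_new = 2.7 - 0.1·-1.4363 = 2.7 + 0.14363 = 2.84363

v_new=-1.4363, w_new=2.84363


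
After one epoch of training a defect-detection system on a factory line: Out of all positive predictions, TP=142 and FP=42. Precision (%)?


Precision = TP/(TP+FP)
= 142/(142+42)
= 142/184 = 77.17%

77.17%


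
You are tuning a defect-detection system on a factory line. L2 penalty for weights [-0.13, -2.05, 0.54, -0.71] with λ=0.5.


‖w‖₂² = (-0.13)² + (-2.05)² + (0.54)² + (-0.71)²
     = 0.0169 + 4.2025 + 0.2916 + 0.5041
     = 5.0151
λ·‖w‖₂² = 0.5·5.0151 = 2.50755

2.50755


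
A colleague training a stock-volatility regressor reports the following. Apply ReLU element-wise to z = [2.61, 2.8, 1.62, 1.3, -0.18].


ReLU(2.61) = max(0, 2.61) = 2.61
ReLU(2.8) = max(0, 2.8) = 2.8
ReLU(1.62) = max(0, 1.62) = 1.62
ReLU(1.3) = max(0, 1.3) = 1.3
ReLU(-0.18) = max(0, -0.18) = 0.0
result = [2.61, 2.8, 1.62, 1.3, 0.0]

[2.61, 2.8, 1.62, 1.3, 0.0]


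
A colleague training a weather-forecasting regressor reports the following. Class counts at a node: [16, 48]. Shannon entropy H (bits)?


Probabilities: [16/64, 48/64] ≈ [0.25, 0.75]
H = -((16/64)·log₂(16/64) + (48/64)·log₂(48/64))
  = 0.8113 bits

0.8113 bits


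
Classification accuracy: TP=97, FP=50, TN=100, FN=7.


Accuracy = (TP+TN)/(TP+TN+FP+FN)
= (97+100)/(254)
= 197/254 = 77.56%

77.56%


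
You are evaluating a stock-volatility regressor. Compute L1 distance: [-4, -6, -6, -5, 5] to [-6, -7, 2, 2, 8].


d = |-4+ 6| + |-6+ 7| + |-6-2| + |-5-2| + |5-8|
  = 2 + 1 + 8 + 7 + 3
  = 21

21


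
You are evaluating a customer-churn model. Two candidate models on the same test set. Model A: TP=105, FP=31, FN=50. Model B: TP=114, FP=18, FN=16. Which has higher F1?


Model A: P=105/136=0.7721, R=105/155=0.6774, F1=2PR/(P+R)=2TP/(2TP+FP+FN)=210/291=0.7216
Model B: P=114/132=0.8636, R=114/130=0.8769, F1=2PR/(P+R)=2TP/(2TP+FP+FN)=228/262=0.8702
0.7216 < 0.8702 → Model B

Model B


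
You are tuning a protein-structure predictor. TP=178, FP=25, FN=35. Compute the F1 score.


Precision = 178/203 = 0.8768
Recall = 178/213 = 0.8357
F1 = 2·P·R/(P+R) = 2·TP/(2·TP+FP+FN) = 356/(356+25+35) = 356/416 = 0.8558

0.8558


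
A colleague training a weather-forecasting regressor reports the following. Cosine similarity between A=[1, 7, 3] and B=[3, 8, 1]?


A·B = 1·3 + 7·8 + 3·1 = 62
‖A‖ = √59 = 7.6811, ‖B‖ = √74 = 8.6023
cos = 62/(√59·√74) = 62/√4366 = 0.9383

0.9383


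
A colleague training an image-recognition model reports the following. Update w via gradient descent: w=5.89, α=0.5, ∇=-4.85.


w_new = w - α·∇
= 5.89 - 0.5·-4.85
= 5.89 + 2.425
= 8.315

8.315


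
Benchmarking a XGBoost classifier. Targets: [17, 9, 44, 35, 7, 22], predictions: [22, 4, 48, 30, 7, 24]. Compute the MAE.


Absolute errors: |17-22|=5, |9-4|=5, |44-48|=4, |35-30|=5, |7-7|=0, |22-24|=2
Sum = 21
MAE = 21/6 = 7/2

7/2


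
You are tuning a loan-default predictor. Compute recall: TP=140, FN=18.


Recall = TP/(TP+FN)
= 140/(140+18)
= 140/158 = 88.61%

88.61%


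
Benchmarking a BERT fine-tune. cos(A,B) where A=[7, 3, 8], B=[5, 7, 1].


A·B = 7·5 + 3·7 + 8·1 = 64
‖A‖ = √122 = 11.0454, ‖B‖ = √75 = 8.6603
cos = 64/(√122·√75) = 64/√9150 = 0.6691

0.6691


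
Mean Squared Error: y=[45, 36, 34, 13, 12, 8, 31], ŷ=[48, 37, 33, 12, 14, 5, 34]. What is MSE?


Squared errors: (45-48)²=9, (36-37)²=1, (34-33)²=1, (13-12)²=1, (12-14)²=4, (8-5)²=9, (31-34)²=9
Sum = 34
MSE = 34/7 = 34/7

34/7


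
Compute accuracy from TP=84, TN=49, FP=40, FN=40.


Accuracy = (TP+TN)/(TP+TN+FP+FN)
= (84+49)/(213)
= 133/213 = 62.44%

62.44%


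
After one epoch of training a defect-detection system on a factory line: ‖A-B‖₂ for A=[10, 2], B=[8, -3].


d = √((10-8)² + (2+ 3)²)
  = √(4 + 25)
  = √29 = 5.3852

5.3852


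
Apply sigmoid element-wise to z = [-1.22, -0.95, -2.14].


σ(-1.22) = 1/(1+e^1.22) = 0.2279
σ(-0.95) = 1/(1+e^0.95) = 0.2789
σ(-2.14) = 1/(1+e^2.14) = 0.1053
result = [0.2279, 0.2789, 0.1053]

[0.2279, 0.2789, 0.1053]


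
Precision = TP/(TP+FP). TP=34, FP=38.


Precision = TP/(TP+FP)
= 34/(34+38)
= 34/72 = 47.22%

47.22%


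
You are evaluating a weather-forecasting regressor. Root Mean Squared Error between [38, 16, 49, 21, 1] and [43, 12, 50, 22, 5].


MSE = 59/5 = 11.8
RMSE = √(59/5) = 3.4351

3.4351


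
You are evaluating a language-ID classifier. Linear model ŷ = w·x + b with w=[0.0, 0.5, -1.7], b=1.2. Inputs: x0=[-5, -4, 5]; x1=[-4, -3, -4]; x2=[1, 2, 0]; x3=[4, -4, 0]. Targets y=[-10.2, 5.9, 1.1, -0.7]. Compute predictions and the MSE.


ŷ0 = (0.0)·(-5) + (0.5)·(-4) + (-1.7)·(5) + 1.2 = -9.3
ŷ1 = (0.0)·(-4) + (0.5)·(-3) + (-1.7)·(-4) + 1.2 = 6.5
ŷ2 = (0.0)·(1) + (0.5)·(2) + (-1.7)·(0) + 1.2 = 2.2
ŷ3 = (0.0)·(4) + (0.5)·(-4) + (-1.7)·(0) + 1.2 = -0.8
errors² = [0.81, 0.36, 1.21, 0.01]
MSE = 2.3900/4 = 0.5975

0.5975


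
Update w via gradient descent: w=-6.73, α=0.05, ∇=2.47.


w_new = w - α·∇
= -6.73 - 0.05·2.47
= -6.73 - 0.1235
= -6.8535

-6.8535


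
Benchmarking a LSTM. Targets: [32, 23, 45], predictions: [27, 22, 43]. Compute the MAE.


Absolute errors: |32-27|=5, |23-22|=1, |45-43|=2
Sum = 8
MAE = 8/3 = 8/3

8/3


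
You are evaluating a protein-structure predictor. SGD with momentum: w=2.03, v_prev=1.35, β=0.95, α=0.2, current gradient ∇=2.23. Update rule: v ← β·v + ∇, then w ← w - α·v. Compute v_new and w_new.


v_new = 0.95·1.35 + 2.23 = 1.2825 + 2.23 = 3.5125
w_new = 2.03 - 0.2·3.5125 = 2.03 - 0.7025 = 1.3275

v_new=3.5125, w_new=1.3275


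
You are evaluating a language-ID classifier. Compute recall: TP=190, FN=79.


Recall = TP/(TP+FN)
= 190/(190+79)
= 190/269 = 70.63%

70.63%


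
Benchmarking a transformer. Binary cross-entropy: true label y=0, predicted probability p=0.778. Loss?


BCE = -[y·ln(p) + (1-y)·ln(1-p)]
= -0 - 1·ln(1-0.778)
= -ln(0.222) = 1.5051

1.5051


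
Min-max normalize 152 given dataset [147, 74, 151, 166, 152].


min=74, max=166
(152-74)/(166-74) = 78/92 = 0.8478

0.8478


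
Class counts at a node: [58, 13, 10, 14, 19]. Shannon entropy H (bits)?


Probabilities: [58/114, 13/114, 10/114, 14/114, 19/114] ≈ [0.5088, 0.114, 0.0877, 0.1228, 0.1667]
H = -((58/114)·log₂(58/114) + (13/114)·log₂(13/114) + (10/114)·log₂(10/114) + (14/114)·log₂(14/114) + (19/114)·log₂(19/114))
  = 1.9636 bits

1.9636 bits


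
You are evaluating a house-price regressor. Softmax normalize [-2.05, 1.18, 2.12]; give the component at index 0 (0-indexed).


Exponentials: e^-2.05=0.1287, e^1.18=3.2544, e^2.12=8.3311
Sum = 11.7142
Softmax = [0.011, 0.2778, 0.7112]
p[0] = 0.1287/11.7142 = 0.011

0.011


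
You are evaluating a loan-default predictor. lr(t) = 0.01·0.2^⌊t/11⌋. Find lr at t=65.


n_drops = ⌊65/11⌋ = 5
lr = 0.01·0.2^5 = 0.01·0.00032 = 0.0000032

0.0000032


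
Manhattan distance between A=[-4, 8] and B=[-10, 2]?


d = |-4+ 10| + |8-2|
  = 6 + 6
  = 12

12


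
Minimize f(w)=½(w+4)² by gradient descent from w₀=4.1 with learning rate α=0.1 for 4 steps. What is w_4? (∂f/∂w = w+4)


step 1: grad = 4.1+4 = 8.1; w = 4.1 - 0.1·(8.1) = 3.29
step 2: grad = 3.29+4 = 7.29; w = 3.29 - 0.1·(7.29) = 2.561
step 3: grad = 2.561+4 = 6.561; w = 2.561 - 0.1·(6.561) = 1.9049
step 4: grad = 1.9049+4 = 5.9049; w = 1.9049 - 0.1·(5.9049) = 1.31441

1.31441


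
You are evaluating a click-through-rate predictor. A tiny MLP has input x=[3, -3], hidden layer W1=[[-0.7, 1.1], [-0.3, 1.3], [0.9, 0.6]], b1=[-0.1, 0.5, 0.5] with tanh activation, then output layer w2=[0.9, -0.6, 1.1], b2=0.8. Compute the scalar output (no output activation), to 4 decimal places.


z1[0] = (-0.7)·(3) + (1.1)·(-3) - 0.1 = -5.5
z1[1] = (-0.3)·(3) + (1.3)·(-3) + 0.5 = -4.3
z1[2] = (0.9)·(3) + (0.6)·(-3) + 0.5 = 1.4
h = tanh(z1) = [-1.0, -0.9996, 0.8854]
output = (0.9)·(-1.0) + (-0.6)·(-0.9996) + (1.1)·(0.8854) + 0.8 = 1.4737

1.4737


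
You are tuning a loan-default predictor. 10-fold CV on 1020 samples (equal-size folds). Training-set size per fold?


Fold size = 1020/10 = 102
Training per fold = 1020 - 102 = 918

918


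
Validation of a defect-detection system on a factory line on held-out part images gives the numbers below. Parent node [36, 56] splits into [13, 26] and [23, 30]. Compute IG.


Parent = [36, 56], H_parent = 0.9656
H_left = 0.9183 (n=39), H_right = 0.9874 (n=53)
H_children = (39/92)·0.9183 + (53/92)·0.9874 = 0.9581
IG = 0.9656 - 0.9581 = 0.0075

0.0075


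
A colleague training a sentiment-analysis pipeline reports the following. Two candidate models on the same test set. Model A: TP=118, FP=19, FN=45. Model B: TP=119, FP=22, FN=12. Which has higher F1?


Model A: P=118/137=0.8613, R=118/163=0.7239, F1=2PR/(P+R)=2TP/(2TP+FP+FN)=236/300=0.7867
Model B: P=119/141=0.844, R=119/131=0.9084, F1=2PR/(P+R)=2TP/(2TP+FP+FN)=238/272=0.875
0.7867 < 0.875 → Model B

Model B


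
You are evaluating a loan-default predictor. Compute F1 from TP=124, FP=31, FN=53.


Precision = 124/155 = 0.8
Recall = 124/177 = 0.7006
F1 = 2·P·R/(P+R) = 2·TP/(2·TP+FP+FN) = 248/(248+31+53) = 248/332 = 0.747

0.747


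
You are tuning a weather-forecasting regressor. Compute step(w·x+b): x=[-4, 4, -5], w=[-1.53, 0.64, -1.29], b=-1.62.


z = (-4)·(-1.53) + (4)·(0.64) + (-5)·(-1.29) - 1.62
  = 13.51
step(z) = 1 (z≥0)

1


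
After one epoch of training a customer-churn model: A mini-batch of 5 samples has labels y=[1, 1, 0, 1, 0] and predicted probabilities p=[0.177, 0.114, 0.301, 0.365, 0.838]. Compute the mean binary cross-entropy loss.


L[0] = -ln(0.177) = 1.7316
L[1] = -ln(0.114) = 2.1716
L[2] = -ln(1-0.301) = -ln(0.699) = 0.3581
L[3] = -ln(0.365) = 1.0079
L[4] = -ln(1-0.838) = -ln(0.162) = 1.8202
mean = (1.7316 + 2.1716 + 0.3581 + 1.0079 + 1.8202)/5 = 1.4179

1.4179


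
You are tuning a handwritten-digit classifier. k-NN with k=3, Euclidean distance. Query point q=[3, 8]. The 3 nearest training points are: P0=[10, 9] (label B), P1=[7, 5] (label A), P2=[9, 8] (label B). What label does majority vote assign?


d(q,P0) = 7.0711  (label B)
d(q,P1) = 5.0  (label A)
d(q,P2) = 6.0  (label B)
Votes: A=1, B=2
Majority → B

B


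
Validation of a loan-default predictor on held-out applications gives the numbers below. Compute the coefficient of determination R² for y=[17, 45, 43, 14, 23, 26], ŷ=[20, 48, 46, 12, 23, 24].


ȳ = 28
SS_res = Σ(y-ŷ)² = 35
SS_tot = Σ(y-ȳ)² = 860
R² = 1 - SS_res/SS_tot = 1 - 0.0407 = 0.9593

0.9593


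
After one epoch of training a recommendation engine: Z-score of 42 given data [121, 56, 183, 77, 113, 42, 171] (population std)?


μ = 109, σ = 50.4296
z = (42 - 109)/50.4296 = -1.3286

-1.3286


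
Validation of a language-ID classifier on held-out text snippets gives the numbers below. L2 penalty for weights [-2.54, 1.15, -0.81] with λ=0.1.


‖w‖₂² = (-2.54)² + (1.15)² + (-0.81)²
     = 6.4516 + 1.3225 + 0.6561
     = 8.4302
λ·‖w‖₂² = 0.1·8.4302 = 0.84302

0.84302


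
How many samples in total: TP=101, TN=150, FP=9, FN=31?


Total = TP + TN + FP + FN
= 101 + 150 + 9 + 31
= 291
(Predicted positive: 110, predicted negative: 181)

291


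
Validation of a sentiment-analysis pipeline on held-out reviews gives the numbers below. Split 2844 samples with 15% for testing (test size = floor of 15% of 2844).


Test = ⌊2844·15/100⌋ = 426
Train = 2844 - 426 = 2418

Train: 2418, Test: 426


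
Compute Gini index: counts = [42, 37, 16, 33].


Probabilities: [42/128, 37/128, 16/128, 33/128] ≈ [0.3281, 0.2891, 0.125, 0.2578]
Σpᵢ² = (1764 + 1369 + 256 + 1089)/128² = 4478/16384
Gini = 1 - Σpᵢ² = 1 - 4478/16384 = 0.7267

0.7267


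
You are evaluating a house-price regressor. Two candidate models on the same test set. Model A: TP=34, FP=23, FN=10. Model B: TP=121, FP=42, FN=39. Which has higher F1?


Model A: P=34/57=0.5965, R=34/44=0.7727, F1=2PR/(P+R)=2TP/(2TP+FP+FN)=68/101=0.6733
Model B: P=121/163=0.7423, R=121/160=0.7562, F1=2PR/(P+R)=2TP/(2TP+FP+FN)=242/323=0.7492
0.6733 < 0.7492 → Model B

Model B


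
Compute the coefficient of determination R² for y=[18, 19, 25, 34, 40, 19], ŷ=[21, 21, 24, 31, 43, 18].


ȳ = 25.8333
SS_res = Σ(y-ŷ)² = 33
SS_tot = Σ(y-ȳ)² = 422.83
R² = 1 - SS_res/SS_tot = 1 - 0.078 = 0.922

0.922


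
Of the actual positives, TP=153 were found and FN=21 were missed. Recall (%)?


Recall = TP/(TP+FN)
= 153/(153+21)
= 153/174 = 87.93%

87.93%


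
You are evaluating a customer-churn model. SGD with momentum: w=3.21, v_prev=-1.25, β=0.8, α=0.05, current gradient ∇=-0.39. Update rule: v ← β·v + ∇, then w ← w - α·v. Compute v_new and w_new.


v_new = 0.8·-1.25 - 0.39 = -1 - 0.39 = -1.39
w_new = 3.21 - 0.05·-1.39 = 3.21 + 0.0695 = 3.2795

v_new=-1.39, w_new=3.2795


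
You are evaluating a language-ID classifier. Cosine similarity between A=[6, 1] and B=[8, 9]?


A·B = 6·8 + 1·9 = 57
‖A‖ = √37 = 6.0828, ‖B‖ = √145 = 12.0416
cos = 57/(√37·√145) = 57/√5365 = 0.7782

0.7782


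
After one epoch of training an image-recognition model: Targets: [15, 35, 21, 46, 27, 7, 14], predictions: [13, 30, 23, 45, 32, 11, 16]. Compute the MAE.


Absolute errors: |15-13|=2, |35-30|=5, |21-23|=2, |46-45|=1, |27-32|=5, |7-11|=4, |14-16|=2
Sum = 21
MAE = 21/7 = 3

3


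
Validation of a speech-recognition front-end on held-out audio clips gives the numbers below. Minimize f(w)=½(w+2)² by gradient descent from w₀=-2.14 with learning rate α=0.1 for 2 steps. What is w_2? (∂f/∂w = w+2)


step 1: grad = -2.14+2 = -0.14; w = -2.14 - 0.1·(-0.14) = -2.126
step 2: grad = -2.126+2 = -0.126; w = -2.126 - 0.1·(-0.126) = -2.1134

-2.1134


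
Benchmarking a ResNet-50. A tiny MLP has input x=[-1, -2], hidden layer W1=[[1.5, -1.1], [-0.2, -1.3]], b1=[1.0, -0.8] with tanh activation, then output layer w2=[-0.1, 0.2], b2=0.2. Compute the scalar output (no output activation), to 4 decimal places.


z1[0] = (1.5)·(-1) + (-1.1)·(-2) + 1.0 = 1.7
z1[1] = (-0.2)·(-1) + (-1.3)·(-2) - 0.8 = 2.0
h = tanh(z1) = [0.9354, 0.964]
output = (-0.1)·(0.9354) + (0.2)·(0.964) + 0.2 = 0.2993

0.2993


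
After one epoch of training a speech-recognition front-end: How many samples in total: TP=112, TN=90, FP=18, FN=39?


Total = TP + TN + FP + FN
= 112 + 90 + 18 + 39
= 259
(Predicted positive: 130, predicted negative: 129)

259


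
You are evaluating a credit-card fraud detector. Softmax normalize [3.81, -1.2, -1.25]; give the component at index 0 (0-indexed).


Exponentials: e^3.81=45.1504, e^-1.2=0.3012, e^-1.25=0.2865
Sum = 45.7381
Softmax = [0.9872, 0.0066, 0.0063]
p[0] = 45.1504/45.7381 = 0.9872

0.9872


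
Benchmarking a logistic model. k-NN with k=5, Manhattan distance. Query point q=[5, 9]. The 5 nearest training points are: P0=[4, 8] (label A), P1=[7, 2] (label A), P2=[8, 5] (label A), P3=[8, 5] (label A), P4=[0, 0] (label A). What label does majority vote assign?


d(q,P0) = 2  (label A)
d(q,P1) = 9  (label A)
d(q,P2) = 7  (label A)
d(q,P3) = 7  (label A)
d(q,P4) = 14  (label A)
Votes: A=5, B=0
Majority → A

A


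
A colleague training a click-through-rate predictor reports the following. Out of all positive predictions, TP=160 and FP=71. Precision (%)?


Precision = TP/(TP+FP)
= 160/(160+71)
= 160/231 = 69.26%

69.26%


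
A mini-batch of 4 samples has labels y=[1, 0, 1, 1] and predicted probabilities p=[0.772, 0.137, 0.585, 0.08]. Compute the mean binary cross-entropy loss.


L[0] = -ln(0.772) = 0.2588
L[1] = -ln(1-0.137) = -ln(0.863) = 0.1473
L[2] = -ln(0.585) = 0.5361
L[3] = -ln(0.08) = 2.5257
mean = (0.2588 + 0.1473 + 0.5361 + 2.5257)/4 = 0.867

0.867


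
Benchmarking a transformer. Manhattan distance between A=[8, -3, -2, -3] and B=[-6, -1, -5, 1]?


d = |8+ 6| + |-3+ 1| + |-2+ 5| + |-3-1|
  = 14 + 2 + 3 + 4
  = 23

23


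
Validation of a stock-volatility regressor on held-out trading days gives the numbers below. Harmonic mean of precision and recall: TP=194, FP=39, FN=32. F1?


Precision = 194/233 = 0.8326
Recall = 194/226 = 0.8584
F1 = 2·P·R/(P+R) = 2·TP/(2·TP+FP+FN) = 388/(388+39+32) = 388/459 = 0.8453

0.8453


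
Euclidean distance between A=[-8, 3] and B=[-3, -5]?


d = √((-8+ 3)² + (3+ 5)²)
  = √(25 + 64)
  = √89 = 9.434

9.434


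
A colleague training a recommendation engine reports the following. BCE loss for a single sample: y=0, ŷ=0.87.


BCE = -[y·ln(p) + (1-y)·ln(1-p)]
= -0 - 1·ln(1-0.87)
= -ln(0.13) = 2.0402

2.0402


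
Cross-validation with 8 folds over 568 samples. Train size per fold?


Fold size = 568/8 = 71
Training per fold = 568 - 71 = 497

497


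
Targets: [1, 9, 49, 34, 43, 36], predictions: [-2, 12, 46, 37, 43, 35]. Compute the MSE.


Squared errors: (1+ 2)²=9, (9-12)²=9, (49-46)²=9, (34-37)²=9, (43-43)²=0, (36-35)²=1
Sum = 37
MSE = 37/6 = 37/6

37/6


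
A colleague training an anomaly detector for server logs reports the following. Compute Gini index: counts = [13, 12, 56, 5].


Probabilities: [13/86, 12/86, 56/86, 5/86] ≈ [0.1512, 0.1395, 0.6512, 0.0581]
Σpᵢ² = (169 + 144 + 3136 + 25)/86² = 3474/7396
Gini = 1 - Σpᵢ² = 1 - 3474/7396 = 0.5303

0.5303


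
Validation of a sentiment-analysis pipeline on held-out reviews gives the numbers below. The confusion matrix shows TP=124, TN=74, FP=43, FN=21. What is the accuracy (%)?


Accuracy = (TP+TN)/(TP+TN+FP+FN)
= (124+74)/(262)
= 198/262 = 75.57%

75.57%


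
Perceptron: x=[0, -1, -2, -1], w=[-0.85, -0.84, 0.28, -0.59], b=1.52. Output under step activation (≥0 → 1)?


z = (0)·(-0.85) + (-1)·(-0.84) + (-2)·(0.28) + (-1)·(-0.59) + 1.52
  = 2.39
step(z) = 1 (z≥0)

1


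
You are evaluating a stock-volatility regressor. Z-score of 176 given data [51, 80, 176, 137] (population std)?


μ = 111, σ = 48.6364
z = (176 - 111)/48.6364 = 1.3364

1.3364


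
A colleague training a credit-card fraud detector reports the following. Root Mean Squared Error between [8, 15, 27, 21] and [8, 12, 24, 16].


MSE = 43/4 = 10.75
RMSE = √(43/4) = 3.2787

3.2787


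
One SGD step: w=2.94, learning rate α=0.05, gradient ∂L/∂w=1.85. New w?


w_new = w - α·∇
= 2.94 - 0.05·1.85
= 2.94 - 0.0925
= 2.8475

2.8475


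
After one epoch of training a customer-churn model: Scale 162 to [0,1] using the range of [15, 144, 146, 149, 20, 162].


min=15, max=162
(162-15)/(162-15) = 147/147 = 1.0

1.0


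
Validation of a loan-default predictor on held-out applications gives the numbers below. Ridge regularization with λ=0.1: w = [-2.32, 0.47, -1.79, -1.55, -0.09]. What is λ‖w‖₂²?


‖w‖₂² = (-2.32)² + (0.47)² + (-1.79)² + (-1.55)² + (-0.09)²
     = 5.3824 + 0.2209 + 3.2041 + 2.4025 + 0.0081
     = 11.218
λ·‖w‖₂² = 0.1·11.218 = 1.1218

1.1218


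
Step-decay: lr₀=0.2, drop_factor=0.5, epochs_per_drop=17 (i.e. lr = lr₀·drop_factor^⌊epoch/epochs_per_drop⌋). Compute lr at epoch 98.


n_drops = ⌊98/17⌋ = 5
lr = 0.2·0.5^5 = 0.2·0.03125 = 0.00625

0.00625


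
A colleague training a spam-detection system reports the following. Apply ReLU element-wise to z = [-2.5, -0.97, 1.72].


ReLU(-2.5) = max(0, -2.5) = 0.0
ReLU(-0.97) = max(0, -0.97) = 0.0
ReLU(1.72) = max(0, 1.72) = 1.72
result = [0.0, 0.0, 1.72]

[0.0, 0.0, 1.72]


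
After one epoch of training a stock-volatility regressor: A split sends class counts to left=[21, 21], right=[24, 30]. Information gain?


Parent = [45, 51], H_parent = 0.9972
H_left = 1 (n=42), H_right = 0.9911 (n=54)
H_children = (42/96)·1 + (54/96)·0.9911 = 0.995
IG = 0.9972 - 0.995 = 0.0022

0.0022


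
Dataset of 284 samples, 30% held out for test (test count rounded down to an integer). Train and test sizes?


Test = ⌊284·30/100⌋ = 85
Train = 284 - 85 = 199

Train: 199, Test: 85


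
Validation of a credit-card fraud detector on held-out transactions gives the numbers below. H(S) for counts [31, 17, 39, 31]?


Probabilities: [31/118, 17/118, 39/118, 31/118] ≈ [0.2627, 0.1441, 0.3305, 0.2627]
H = -((31/118)·log₂(31/118) + (17/118)·log₂(17/118) + (39/118)·log₂(39/118) + (31/118)·log₂(31/118))
  = 1.9438 bits

1.9438 bits


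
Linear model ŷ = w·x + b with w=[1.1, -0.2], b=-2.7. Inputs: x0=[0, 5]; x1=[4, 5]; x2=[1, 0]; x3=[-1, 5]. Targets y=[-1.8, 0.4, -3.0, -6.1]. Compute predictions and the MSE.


ŷ0 = (1.1)·(0) + (-0.2)·(5) - 2.7 = -3.7
ŷ1 = (1.1)·(4) + (-0.2)·(5) - 2.7 = 0.7
ŷ2 = (1.1)·(1) + (-0.2)·(0) - 2.7 = -1.6
ŷ3 = (1.1)·(-1) + (-0.2)·(5) - 2.7 = -4.8
errors² = [3.61, 0.09, 1.96, 1.69]
MSE = 7.3500/4 = 1.8375

1.8375


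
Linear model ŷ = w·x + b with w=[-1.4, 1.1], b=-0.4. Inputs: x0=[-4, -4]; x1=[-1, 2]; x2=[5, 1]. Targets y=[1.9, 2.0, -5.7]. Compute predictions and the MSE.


ŷ0 = (-1.4)·(-4) + (1.1)·(-4) - 0.4 = 0.8
ŷ1 = (-1.4)·(-1) + (1.1)·(2) - 0.4 = 3.2
ŷ2 = (-1.4)·(5) + (1.1)·(1) - 0.4 = -6.3
errors² = [1.21, 1.44, 0.36]
MSE = 3.0100/3 = 1.0033

1.0033


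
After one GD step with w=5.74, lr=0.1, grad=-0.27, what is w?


w_new = w - α·∇
= 5.74 - 0.1·-0.27
= 5.74 + 0.027
= 5.767

5.767


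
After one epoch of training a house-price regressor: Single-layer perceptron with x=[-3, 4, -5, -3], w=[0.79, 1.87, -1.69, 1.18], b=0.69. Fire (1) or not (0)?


z = (-3)·(0.79) + (4)·(1.87) + (-5)·(-1.69) + (-3)·(1.18) + 0.69
  = 10.71
step(z) = 1 (z≥0)

1


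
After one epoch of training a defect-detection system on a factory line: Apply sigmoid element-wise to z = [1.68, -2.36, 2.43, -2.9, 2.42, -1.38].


σ(1.68) = 1/(1+e^-1.68) = 0.8429
σ(-2.36) = 1/(1+e^2.36) = 0.0863
σ(2.43) = 1/(1+e^-2.43) = 0.9191
σ(-2.9) = 1/(1+e^2.9) = 0.0522
σ(2.42) = 1/(1+e^-2.42) = 0.9183
σ(-1.38) = 1/(1+e^1.38) = 0.201
result = [0.8429, 0.0863, 0.9191, 0.0522, 0.9183, 0.201]

[0.8429, 0.0863, 0.9191, 0.0522, 0.9183, 0.201]


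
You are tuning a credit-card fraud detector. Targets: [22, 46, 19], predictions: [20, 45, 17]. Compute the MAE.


Absolute errors: |22-20|=2, |46-45|=1, |19-17|=2
Sum = 5
MAE = 5/3 = 5/3

5/3


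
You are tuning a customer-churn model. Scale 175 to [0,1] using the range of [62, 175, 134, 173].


min=62, max=175
(175-62)/(175-62) = 113/113 = 1.0

1.0


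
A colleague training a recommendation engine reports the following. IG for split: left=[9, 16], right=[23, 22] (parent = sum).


Parent = [32, 38], H_parent = 0.9947
H_left = 0.9427 (n=25), H_right = 0.9996 (n=45)
H_children = (25/70)·0.9427 + (45/70)·0.9996 = 0.9793
IG = 0.9947 - 0.9793 = 0.0154

0.0154


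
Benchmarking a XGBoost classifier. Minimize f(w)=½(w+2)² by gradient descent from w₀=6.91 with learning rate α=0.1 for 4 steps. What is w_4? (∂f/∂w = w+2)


step 1: grad = 6.91+2 = 8.91; w = 6.91 - 0.1·(8.91) = 6.019
step 2: grad = 6.019+2 = 8.019; w = 6.019 - 0.1·(8.019) = 5.2171
step 3: grad = 5.2171+2 = 7.2171; w = 5.2171 - 0.1·(7.2171) = 4.49539
step 4: grad = 4.49539+2 = 6.49539; w = 4.49539 - 0.1·(6.49539) = 3.845851

3.845851


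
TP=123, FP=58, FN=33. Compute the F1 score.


Precision = 123/181 = 0.6796
Recall = 123/156 = 0.7885
F1 = 2·P·R/(P+R) = 2·TP/(2·TP+FP+FN) = 246/(246+58+33) = 246/337 = 0.73

0.73


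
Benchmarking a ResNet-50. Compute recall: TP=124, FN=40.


Recall = TP/(TP+FN)
= 124/(124+40)
= 124/164 = 75.61%

75.61%


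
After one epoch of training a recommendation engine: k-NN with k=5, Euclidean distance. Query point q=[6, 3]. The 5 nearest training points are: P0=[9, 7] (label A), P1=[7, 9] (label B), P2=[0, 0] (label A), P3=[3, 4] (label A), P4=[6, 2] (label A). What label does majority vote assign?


d(q,P0) = 5.0  (label A)
d(q,P1) = 6.0828  (label B)
d(q,P2) = 6.7082  (label A)
d(q,P3) = 3.1623  (label A)
d(q,P4) = 1.0  (label A)
Votes: A=4, B=1
Majority → A

A


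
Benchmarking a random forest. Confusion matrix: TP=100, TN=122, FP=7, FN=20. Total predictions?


Total = TP + TN + FP + FN
= 100 + 122 + 7 + 20
= 249
(Predicted positive: 107, predicted negative: 142)

249


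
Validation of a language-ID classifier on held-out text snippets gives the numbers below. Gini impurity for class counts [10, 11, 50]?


Probabilities: [10/71, 11/71, 50/71] ≈ [0.1408, 0.1549, 0.7042]
Σpᵢ² = (100 + 121 + 2500)/71² = 2721/5041
Gini = 1 - Σpᵢ² = 1 - 2721/5041 = 0.4602

0.4602


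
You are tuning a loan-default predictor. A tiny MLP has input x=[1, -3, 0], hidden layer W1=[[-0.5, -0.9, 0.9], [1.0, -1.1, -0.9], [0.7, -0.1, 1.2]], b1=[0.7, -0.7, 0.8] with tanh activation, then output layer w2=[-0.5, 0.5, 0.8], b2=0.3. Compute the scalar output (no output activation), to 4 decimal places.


z1[0] = (-0.5)·(1) + (-0.9)·(-3) + (0.9)·(0) + 0.7 = 2.9
z1[1] = (1.0)·(1) + (-1.1)·(-3) + (-0.9)·(0) - 0.7 = 3.6
z1[2] = (0.7)·(1) + (-0.1)·(-3) + (1.2)·(0) + 0.8 = 1.8
h = tanh(z1) = [0.994, 0.9985, 0.9468]
output = (-0.5)·(0.994) + (0.5)·(0.9985) + (0.8)·(0.9468) + 0.3 = 1.0597

1.0597


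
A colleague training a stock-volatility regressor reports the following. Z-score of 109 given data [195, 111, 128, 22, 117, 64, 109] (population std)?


μ = 106.5714, σ = 49.825
z = (109 - 106.5714)/49.825 = 0.0487

0.0487


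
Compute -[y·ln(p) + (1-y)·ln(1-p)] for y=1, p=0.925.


BCE = -[y·ln(p) + (1-y)·ln(1-p)]
= -1·ln(0.925) - 0
= -ln(0.925) = 0.078

0.078


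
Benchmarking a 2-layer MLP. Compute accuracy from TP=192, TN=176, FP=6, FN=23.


Accuracy = (TP+TN)/(TP+TN+FP+FN)
= (192+176)/(397)
= 368/397 = 92.7%

92.7%


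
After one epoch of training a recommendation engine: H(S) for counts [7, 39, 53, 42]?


Probabilities: [7/141, 39/141, 53/141, 42/141] ≈ [0.0496, 0.2766, 0.3759, 0.2979]
H = -((7/141)·log₂(7/141) + (39/141)·log₂(39/141) + (53/141)·log₂(53/141) + (42/141)·log₂(42/141))
  = 1.779 bits

1.779 bits


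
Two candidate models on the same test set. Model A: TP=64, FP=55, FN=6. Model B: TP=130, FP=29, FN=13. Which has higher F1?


Model A: P=64/119=0.5378, R=64/70=0.9143, F1=2PR/(P+R)=2TP/(2TP+FP+FN)=128/189=0.6772
Model B: P=130/159=0.8176, R=130/143=0.9091, F1=2PR/(P+R)=2TP/(2TP+FP+FN)=260/302=0.8609
0.6772 < 0.8609 → Model B

Model B


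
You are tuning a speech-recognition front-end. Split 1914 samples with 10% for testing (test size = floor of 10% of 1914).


Test = ⌊1914·10/100⌋ = 191
Train = 1914 - 191 = 1723

Train: 1723, Test: 191


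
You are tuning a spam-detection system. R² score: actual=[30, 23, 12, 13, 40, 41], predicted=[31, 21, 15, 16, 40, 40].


ȳ = 26.5
SS_res = Σ(y-ŷ)² = 24
SS_tot = Σ(y-ȳ)² = 809.5
R² = 1 - SS_res/SS_tot = 1 - 0.0296 = 0.9704

0.9704


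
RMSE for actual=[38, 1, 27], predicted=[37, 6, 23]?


MSE = 42/3 = 14
RMSE = √(42/3) = 3.7417

3.7417


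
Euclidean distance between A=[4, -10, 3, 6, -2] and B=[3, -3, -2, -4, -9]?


d = √((4-3)² + (-10+ 3)² + (3+ 2)² + (6+ 4)² + (-2+ 9)²)
  = √(1 + 49 + 25 + 100 + 49)
  = √224 = 14.9666

14.9666


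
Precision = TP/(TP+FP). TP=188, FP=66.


Precision = TP/(TP+FP)
= 188/(188+66)
= 188/254 = 74.02%

74.02%


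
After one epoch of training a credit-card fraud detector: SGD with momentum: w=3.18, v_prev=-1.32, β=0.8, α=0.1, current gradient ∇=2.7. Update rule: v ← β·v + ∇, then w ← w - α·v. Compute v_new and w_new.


v_new = 0.8·-1.32 + 2.7 = -1.056 + 2.7 = 1.644
w_new = 3.18 - 0.1·1.644 = 3.18 - 0.1644 = 3.0156

v_new=1.644, w_new=3.0156


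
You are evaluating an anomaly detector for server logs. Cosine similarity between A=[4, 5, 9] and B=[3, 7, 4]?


A·B = 4·3 + 5·7 + 9·4 = 83
‖A‖ = √122 = 11.0454, ‖B‖ = √74 = 8.6023
cos = 83/(√122·√74) = 83/√9028 = 0.8735

0.8735


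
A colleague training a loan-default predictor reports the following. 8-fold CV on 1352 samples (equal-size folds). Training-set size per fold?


Fold size = 1352/8 = 169
Training per fold = 1352 - 169 = 1183

1183


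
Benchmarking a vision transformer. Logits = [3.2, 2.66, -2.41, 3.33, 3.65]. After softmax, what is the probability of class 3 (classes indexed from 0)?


Exponentials: e^3.2=24.5325, e^2.66=14.2963, e^-2.41=0.0898, e^3.33=27.9383, e^3.65=38.4747
Sum = 105.3316
Softmax = [0.2329, 0.1357, 0.0009, 0.2652, 0.3653]
p[3] = 27.9383/105.3316 = 0.2652

0.2652


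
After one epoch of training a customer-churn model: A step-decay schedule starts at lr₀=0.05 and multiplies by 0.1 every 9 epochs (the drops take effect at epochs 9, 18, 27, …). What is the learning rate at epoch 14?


n_drops = ⌊14/9⌋ = 1
lr = 0.05·0.1^1 = 0.05·0.1 = 0.005

0.005


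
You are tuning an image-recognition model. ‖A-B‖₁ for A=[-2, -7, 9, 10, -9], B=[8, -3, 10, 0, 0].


d = |-2-8| + |-7+ 3| + |9-10| + |10-0| + |-9-0|
  = 10 + 4 + 1 + 10 + 9
  = 34

34
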